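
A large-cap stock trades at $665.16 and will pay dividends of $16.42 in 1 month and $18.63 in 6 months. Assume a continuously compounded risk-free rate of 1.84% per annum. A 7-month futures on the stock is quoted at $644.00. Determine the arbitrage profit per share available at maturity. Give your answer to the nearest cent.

PV(dividends) I = 16.42·e^(−0.0184·1/12) + 18.63·e^(−0.0184·6/12) = 34.8542
Fair futures F* = (S − I)·e^(rT) = (665.16 − 34.8542)·e^0.010733 = 630.3058 × 1.010791 = 637.1074
Market $644.00 > fair 637.1074: forward overpriced → cash-and-carry (borrow at r, buy the stock and collect the dividends, short the forward).
Profit at T = |F_mkt − F*| = |644.00 − 637.1074| = $6.89 per share

$6.89 per share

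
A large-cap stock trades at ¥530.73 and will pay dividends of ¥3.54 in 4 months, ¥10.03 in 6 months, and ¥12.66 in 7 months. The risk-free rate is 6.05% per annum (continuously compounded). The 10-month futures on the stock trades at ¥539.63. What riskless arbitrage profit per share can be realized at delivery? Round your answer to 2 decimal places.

¥8.19 per share

PV(dividends) I = 3.54·e^(−0.0605·4/12) + 10.03·e^(−0.0605·6/12) + 12.66·e^(−0.0605·7/12) = 25.4215
Fair futures F* = (S − I)·e^(rT) = (530.73 − 25.4215)·e^0.050417 = 505.3085 × 1.051710 = 531.4380
Market ¥539.63 > fair 531.4380: forward overpriced → cash-and-carry (borrow at r, buy the stock and collect the dividends, short the forward).
Profit at T = |F_mkt − F*| = |539.63 − 531.4380| = ¥8.19 per share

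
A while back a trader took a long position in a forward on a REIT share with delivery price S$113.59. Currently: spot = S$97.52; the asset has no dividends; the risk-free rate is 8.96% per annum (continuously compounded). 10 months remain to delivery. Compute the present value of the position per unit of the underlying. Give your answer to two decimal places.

-S$7.90

Current fair forward for the remaining 10 months: F = S·e^(r·T), r = 0.0896
F = 97.52 · e^(0.0896 × 10/12) = 97.52 × 1.077525 = 105.0802
Value of long forward = (F − K)·e^(−rT) = (105.0802 − 113.59) · e^(−0.0896·10/12)
= -8.5098 × 0.928053 = -7.90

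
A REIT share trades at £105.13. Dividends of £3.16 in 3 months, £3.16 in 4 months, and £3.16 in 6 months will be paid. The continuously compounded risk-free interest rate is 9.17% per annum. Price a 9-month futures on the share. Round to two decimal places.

PV(dividends) I = 3.16·e^(−0.0917·3/12) + 3.16·e^(−0.0917·4/12) + 3.16·e^(−0.0917·6/12)
I = 3.0884 + 3.0649 + 3.0184 = 9.1717
F = (S − I)·e^(rT) = (105.13 − 9.1717) · e^(0.0917·9/12)
= 95.9583 · e^0.068775 = 95.9583 × 1.071195 = £102.79

£102.79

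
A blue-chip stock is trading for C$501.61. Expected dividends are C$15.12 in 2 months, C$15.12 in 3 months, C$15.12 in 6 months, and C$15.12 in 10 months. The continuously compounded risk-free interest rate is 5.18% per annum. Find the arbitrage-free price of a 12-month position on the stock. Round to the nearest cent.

C$466.00

PV(dividends) I = 15.12·e^(−0.0518·2/12) + 15.12·e^(−0.0518·3/12) + 15.12·e^(−0.0518·6/12) + 15.12·e^(−0.0518·10/12)
I = 14.9900 + 14.9255 + 14.7334 + 14.4812 = 59.1301
F = (S − I)·e^(rT) = (501.61 − 59.1301) · e^(0.0518·12/12)
= 442.4799 · e^0.051800 = 442.4799 × 1.053165 = C$466.00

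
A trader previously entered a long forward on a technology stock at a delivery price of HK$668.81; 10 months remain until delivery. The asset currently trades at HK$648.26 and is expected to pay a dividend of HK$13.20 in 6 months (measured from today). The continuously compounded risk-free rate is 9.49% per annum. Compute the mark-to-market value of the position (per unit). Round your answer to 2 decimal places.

PV(remaining dividends) I = 13.20·e^(−0.0949·6/12) = 12.5883
Current forward F = (S − I)·e^(rT) = (648.26 − 12.5883)·e^(0.0949·10/12) = 635.6717 × 1.082295 = 687.9843
Value (long) = (F − K)·e^(−rT) = (687.9843 − 668.81) × 0.923963 = 17.7163
Value = HK$17.72

HK$17.72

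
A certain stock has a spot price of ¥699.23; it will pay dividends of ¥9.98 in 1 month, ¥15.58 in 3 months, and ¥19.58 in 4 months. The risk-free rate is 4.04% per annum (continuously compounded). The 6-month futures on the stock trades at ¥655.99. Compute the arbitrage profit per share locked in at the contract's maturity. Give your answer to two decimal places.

PV(dividends) I = 9.98·e^(−0.0404·1/12) + 15.58·e^(−0.0404·3/12) + 19.58·e^(−0.0404·4/12) = 44.6880
Fair futures F* = (S − I)·e^(rT) = (699.23 − 44.6880)·e^0.020200 = 654.5420 × 1.020405 = 667.8979
Market ¥655.99 < fair 667.8979: forward underpriced → reverse cash-and-carry (short the stock, invest proceeds at r, pay the dividends, go long the forward).
Profit at T = |F_mkt − F*| = |655.99 − 667.8979| = ¥11.91 per share

¥11.91 per share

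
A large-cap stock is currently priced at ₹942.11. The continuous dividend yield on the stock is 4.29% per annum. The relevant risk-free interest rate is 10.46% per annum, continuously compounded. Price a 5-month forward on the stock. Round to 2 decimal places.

₹966.64

F = S·e^((r − q)T) = 942.11 · e^((0.1046 − 0.0429) × 5/12)
= 942.11 · e^0.025708 = 942.11 × 1.026041
F = ₹966.64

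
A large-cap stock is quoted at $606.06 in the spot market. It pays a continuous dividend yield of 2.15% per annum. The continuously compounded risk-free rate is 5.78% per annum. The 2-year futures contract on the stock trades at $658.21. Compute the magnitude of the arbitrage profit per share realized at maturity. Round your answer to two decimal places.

$6.51 per share

Fair futures: F* = S·e^(carry·T), with carry = (r − q) = 0.0578 − 0.0215 = 0.0363
F* = 606.06 · e^(0.0363 × 2) = 606.06 · e^0.072600 = 606.06 × 1.075300 = $651.6963
Market $658.21 > fair $651.6963: forward overpriced → cash-and-carry (buy spot, short the forward).
At maturity, profit = |F_mkt − F*| = |658.21 − 651.6963| = $6.51 per share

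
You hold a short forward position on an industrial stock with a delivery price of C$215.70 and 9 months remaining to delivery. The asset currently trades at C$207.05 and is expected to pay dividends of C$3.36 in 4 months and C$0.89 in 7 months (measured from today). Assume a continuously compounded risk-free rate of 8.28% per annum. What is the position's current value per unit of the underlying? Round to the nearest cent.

PV(remaining dividends) I = 3.36·e^(−0.0828·4/12) + 0.89·e^(−0.0828·7/12) = 4.1166
Current forward F = (S − I)·e^(rT) = (207.05 − 4.1166)·e^(0.0828·9/12) = 202.9334 × 1.064069 = 215.9351
Value (long) = (F − K)·e^(−rT) = (215.9351 − 215.70) × 0.939789 = 0.2209
Short position value = −(long value) = -C$0.22

-C$0.22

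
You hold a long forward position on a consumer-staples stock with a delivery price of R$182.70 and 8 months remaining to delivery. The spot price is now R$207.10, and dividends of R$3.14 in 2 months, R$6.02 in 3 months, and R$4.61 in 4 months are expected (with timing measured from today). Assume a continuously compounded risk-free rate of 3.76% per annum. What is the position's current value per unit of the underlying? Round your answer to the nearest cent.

R$15.29

PV(remaining dividends) I = 3.14·e^(−0.0376·2/12) + 6.02·e^(−0.0376·3/12) + 4.61·e^(−0.0376·4/12) = 13.6366
Current forward F = (S − I)·e^(rT) = (207.10 − 13.6366)·e^(0.0376·8/12) = 193.4634 × 1.025383 = 198.3741
Value (long) = (F − K)·e^(−rT) = (198.3741 − 182.70) × 0.975245 = 15.2861
Value = R$15.29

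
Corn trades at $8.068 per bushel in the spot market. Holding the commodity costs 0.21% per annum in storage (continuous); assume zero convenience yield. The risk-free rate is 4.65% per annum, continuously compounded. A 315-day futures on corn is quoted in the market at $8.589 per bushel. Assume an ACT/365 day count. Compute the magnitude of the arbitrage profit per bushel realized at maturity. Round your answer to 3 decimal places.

$0.175 per bushel

Fair futures: F* = S·e^(carry·T), with carry = (r + u) = 0.0465 + 0.0021 = 0.0486
F* = 8.068 · e^(0.0486 × 315/365) = 8.068 · e^0.041942 = 8.068 × 1.042834 = $8.4136
Market $8.589 > fair $8.4136: forward overpriced → cash-and-carry (buy spot, short the forward).
At maturity, profit = |F_mkt − F*| = |8.589 − 8.4136| = $0.175 per bushel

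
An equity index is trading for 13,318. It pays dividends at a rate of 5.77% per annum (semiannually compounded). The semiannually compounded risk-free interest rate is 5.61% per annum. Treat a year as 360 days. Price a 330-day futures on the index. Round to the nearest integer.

F = S · (1+r/2)^(2T) / (1+q/2)^(2T)
= 13318 × 1.052025 / 1.053526 = 13318 × 0.998575
F = 13,299

13,299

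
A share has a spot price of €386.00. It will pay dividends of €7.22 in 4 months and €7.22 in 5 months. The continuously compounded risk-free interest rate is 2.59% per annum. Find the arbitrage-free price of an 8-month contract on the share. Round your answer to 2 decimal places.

€378.17

PV(dividends) I = 7.22·e^(−0.0259·4/12) + 7.22·e^(−0.0259·5/12)
I = 7.1579 + 7.1425 = 14.3004
F = (S − I)·e^(rT) = (386.00 − 14.3004) · e^(0.0259·8/12)
= 371.6996 · e^0.017267 = 371.6996 × 1.017417 = €378.17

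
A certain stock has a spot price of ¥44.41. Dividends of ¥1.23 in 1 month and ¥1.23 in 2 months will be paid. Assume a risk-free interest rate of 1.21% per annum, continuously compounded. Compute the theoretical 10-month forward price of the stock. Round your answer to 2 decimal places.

PV(dividends) I = 1.23·e^(−0.0121·1/12) + 1.23·e^(−0.0121·2/12)
I = 1.2288 + 1.2275 = 2.4563
F = (S − I)·e^(rT) = (44.41 − 2.4563) · e^(0.0121·10/12)
= 41.9537 · e^0.010083 = 41.9537 × 1.010134 = ¥42.38

¥42.38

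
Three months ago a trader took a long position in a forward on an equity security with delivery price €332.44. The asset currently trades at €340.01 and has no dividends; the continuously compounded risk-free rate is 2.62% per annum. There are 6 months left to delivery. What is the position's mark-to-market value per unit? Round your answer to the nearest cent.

€11.90

Current fair forward for the remaining 6 months: F = S·e^(r·T), r = 0.0262
F = 340.01 · e^(0.0262 × 6/12) = 340.01 × 1.013186 = 344.4934
Value of long forward = (F − K)·e^(−rT) = (344.4934 − 332.44) · e^(−0.0262·6/12)
= 12.0534 × 0.986985 = 11.90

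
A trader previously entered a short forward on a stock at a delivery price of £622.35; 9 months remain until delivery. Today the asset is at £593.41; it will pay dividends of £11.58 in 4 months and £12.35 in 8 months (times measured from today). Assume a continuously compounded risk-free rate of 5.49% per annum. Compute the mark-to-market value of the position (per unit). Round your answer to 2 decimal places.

£27.11

PV(remaining dividends) I = 11.58·e^(−0.0549·4/12) + 12.35·e^(−0.0549·8/12) = 23.2762
Current forward F = (S − I)·e^(rT) = (593.41 − 23.2762)·e^(0.0549·9/12) = 570.1338 × 1.042034 = 594.0988
Value (long) = (F − K)·e^(−rT) = (594.0988 − 622.35) × 0.959661 = -27.1116
Short position value = −(long value) = £27.11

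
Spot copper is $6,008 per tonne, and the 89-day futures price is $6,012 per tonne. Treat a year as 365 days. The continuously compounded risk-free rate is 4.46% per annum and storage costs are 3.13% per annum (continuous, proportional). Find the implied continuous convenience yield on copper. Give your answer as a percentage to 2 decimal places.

F = S·e^((r+u−y)T) ⇒ (r+u−y) = ln(F/S)/T
ln(6012/6008) = 0.000666; /T ⇒ 0.002731
y = r + u − ln(F/S)/T = 0.0446 + 0.0313 − 0.002731 = 0.073169
y = 7.32%

7.32%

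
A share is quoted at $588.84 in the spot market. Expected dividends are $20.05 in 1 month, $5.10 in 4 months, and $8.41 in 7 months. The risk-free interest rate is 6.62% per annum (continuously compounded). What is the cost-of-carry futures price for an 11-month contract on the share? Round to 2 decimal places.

PV(dividends) I = 20.05·e^(−0.0662·1/12) + 5.10·e^(−0.0662·4/12) + 8.41·e^(−0.0662·7/12)
I = 19.9397 + 4.9887 + 8.0914 = 33.0198
F = (S − I)·e^(rT) = (588.84 − 33.0198) · e^(0.0662·11/12)
= 555.8202 · e^0.060683 = 555.8202 × 1.062562 = $590.59

$590.59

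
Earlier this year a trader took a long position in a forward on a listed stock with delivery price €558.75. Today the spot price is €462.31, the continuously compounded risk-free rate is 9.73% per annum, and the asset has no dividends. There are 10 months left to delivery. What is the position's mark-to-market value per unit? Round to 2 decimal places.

-€52.92

Current fair forward for the remaining 10 months: F = S·e^(r·T), r = 0.0973
F = 462.31 · e^(0.0973 × 10/12) = 462.31 × 1.084461 = 501.3572
Value of long forward = (F − K)·e^(−rT) = (501.3572 − 558.75) · e^(−0.0973·10/12)
= -57.3928 × 0.922117 = -52.92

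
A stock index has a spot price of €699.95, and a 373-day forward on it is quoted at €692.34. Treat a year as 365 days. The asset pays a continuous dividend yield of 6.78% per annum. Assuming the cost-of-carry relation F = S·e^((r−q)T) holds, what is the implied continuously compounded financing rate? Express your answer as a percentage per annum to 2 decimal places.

From F = S·e^((r−q)T): (r − q) = ln(F/S)/T
ln(692.34/699.95) = ln(0.989128) = -0.010932
(r − q) = -0.010932 / (373/365) = -0.010698
r = ln(F/S)/T + q = -0.010698 + 0.0678 = 0.057102
r = 5.71%

5.71%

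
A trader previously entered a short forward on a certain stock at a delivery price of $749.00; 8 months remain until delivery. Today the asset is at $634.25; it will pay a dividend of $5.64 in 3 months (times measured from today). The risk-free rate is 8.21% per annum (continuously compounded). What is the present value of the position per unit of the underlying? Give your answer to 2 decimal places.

PV(remaining dividends) I = 5.64·e^(−0.0821·3/12) = 5.5254
Current forward F = (S − I)·e^(rT) = (634.25 − 5.5254)·e^(0.0821·8/12) = 628.7246 × 1.056259 = 664.0960
Value (long) = (F − K)·e^(−rT) = (664.0960 − 749.00) × 0.946738 = -80.3818
Short position value = −(long value) = $80.38

$80.38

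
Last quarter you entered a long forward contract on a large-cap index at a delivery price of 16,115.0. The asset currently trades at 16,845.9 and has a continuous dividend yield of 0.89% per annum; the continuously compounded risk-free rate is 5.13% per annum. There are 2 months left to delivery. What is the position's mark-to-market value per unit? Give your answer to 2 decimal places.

Current fair forward for the remaining 2 months: F = S·e^((r − q)·T), (r − q) = 0.0513 − 0.0089 = 0.0424
F = 16845.9 · e^(0.0424 × 2/12) = 16845.9 × 1.00709169 = 16965.3659
Value of long forward = (F − K)·e^(−rT) = (16965.3659 − 16115.0) · e^(−0.0513·2/12)
= 850.3659 × 0.99148645 = 843.13

843.13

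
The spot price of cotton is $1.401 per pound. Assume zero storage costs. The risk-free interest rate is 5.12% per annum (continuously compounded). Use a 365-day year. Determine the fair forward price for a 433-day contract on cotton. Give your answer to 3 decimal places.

$1.489 per pound

F = S·e^(rT) = 1.401 · e^(0.0512 × 433/365) = 1.401 · e^0.060739
= 1.401 × 1.062622 = $1.489 per pound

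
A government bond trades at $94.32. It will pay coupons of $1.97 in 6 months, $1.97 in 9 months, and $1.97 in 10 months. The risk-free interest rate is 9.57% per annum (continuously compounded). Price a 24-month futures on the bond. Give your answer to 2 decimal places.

PV(coupons) I = 1.97·e^(−0.0957·6/12) + 1.97·e^(−0.0957·9/12) + 1.97·e^(−0.0957·10/12)
I = 1.8780 + 1.8336 + 1.8190 = 5.5306
F = (S − I)·e^(rT) = (94.32 − 5.5306) · e^(0.0957·24/12)
= 88.7894 · e^0.191400 = 88.7894 × 1.210944 = $107.52

$107.52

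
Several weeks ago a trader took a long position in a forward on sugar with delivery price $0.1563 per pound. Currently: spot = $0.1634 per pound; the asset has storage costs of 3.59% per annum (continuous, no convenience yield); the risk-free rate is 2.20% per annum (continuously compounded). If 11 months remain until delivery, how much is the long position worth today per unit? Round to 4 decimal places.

Current fair forward for the remaining 11 months: F = S·e^((r + u)·T), (r + u) = 0.0220 + 0.0359 = 0.0579
F = 0.1634 · e^(0.0579 × 11/12) = 0.1634 × 1.054509 = 0.1723
Value of long forward = (F − K)·e^(−rT) = (0.1723 − 0.1563) · e^(−0.0220·11/12)
= 0.0160 × 0.980035 = 0.0157

$0.0157 per pound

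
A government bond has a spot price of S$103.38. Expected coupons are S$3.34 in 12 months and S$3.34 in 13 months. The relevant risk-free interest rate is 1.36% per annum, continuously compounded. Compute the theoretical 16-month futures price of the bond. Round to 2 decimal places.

S$98.57

PV(coupons) I = 3.34·e^(−0.0136·12/12) + 3.34·e^(−0.0136·13/12)
I = 3.2949 + 3.2912 = 6.5861
F = (S − I)·e^(rT) = (103.38 − 6.5861) · e^(0.0136·16/12)
= 96.7939 · e^0.018133 = 96.7939 × 1.018298 = S$98.57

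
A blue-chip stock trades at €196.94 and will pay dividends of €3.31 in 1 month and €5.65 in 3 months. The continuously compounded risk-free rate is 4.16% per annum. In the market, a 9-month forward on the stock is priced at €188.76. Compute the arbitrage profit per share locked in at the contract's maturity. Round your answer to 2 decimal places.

PV(dividends) I = 3.31·e^(−0.0416·1/12) + 5.65·e^(−0.0416·3/12) = 8.8901
Fair forward F* = (S − I)·e^(rT) = (196.94 − 8.8901)·e^0.031200 = 188.0499 × 1.031692 = 194.0096
Market €188.76 < fair 194.0096: forward underpriced → reverse cash-and-carry (short the stock, invest proceeds at r, pay the dividends, go long the forward).
Profit at T = |F_mkt − F*| = |188.76 − 194.0096| = €5.25 per share

€5.25 per share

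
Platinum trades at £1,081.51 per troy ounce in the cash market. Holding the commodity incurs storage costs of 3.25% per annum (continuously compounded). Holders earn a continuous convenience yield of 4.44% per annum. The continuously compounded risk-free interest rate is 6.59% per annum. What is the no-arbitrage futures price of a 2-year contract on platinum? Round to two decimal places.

£1,204.85 per troy ounce

Net carry = r + u − y = 0.0659 + 0.0325 − 0.0444 = 0.0540
F = S·e^((r+u−y)T) = 1081.51 · e^(0.0540 × 2) = 1081.51 · e^0.10800000
= 1081.51 × 1.11404775 = £1,204.85 per troy ounce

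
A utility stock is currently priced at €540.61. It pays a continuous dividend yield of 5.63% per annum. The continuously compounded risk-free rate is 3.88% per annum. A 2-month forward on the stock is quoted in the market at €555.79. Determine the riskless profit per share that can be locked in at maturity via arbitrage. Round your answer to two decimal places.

€16.75 per share

Fair forward: F* = S·e^(carry·T), with carry = (r − q) = 0.0388 − 0.0563 = -0.0175
F* = 540.61 · e^(-0.0175 × 2/12) = 540.61 · e^-0.002917 = 540.61 × 0.997087 = €539.0352
Market €555.79 > fair €539.0352: forward overpriced → cash-and-carry (buy spot, short the forward).
At maturity, profit = |F_mkt − F*| = |555.79 − 539.0352| = €16.75 per share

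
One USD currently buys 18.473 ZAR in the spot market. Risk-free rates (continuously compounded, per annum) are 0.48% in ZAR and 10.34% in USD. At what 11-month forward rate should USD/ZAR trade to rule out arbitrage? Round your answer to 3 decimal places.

F = S·e^((r_ZAR − r_USD)T) = 18.473 · e^((0.0048 − 0.1034) × 11/12)
= 18.473 · e^-0.090383 = 18.473 × 0.913581
F = 16.877 ZAR per USD

16.877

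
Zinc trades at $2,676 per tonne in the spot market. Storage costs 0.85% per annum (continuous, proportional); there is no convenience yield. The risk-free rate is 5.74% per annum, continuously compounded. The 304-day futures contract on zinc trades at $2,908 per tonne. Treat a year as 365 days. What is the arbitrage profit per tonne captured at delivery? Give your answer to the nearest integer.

$81 per tonne

Fair futures: F* = S·e^(carry·T), with carry = (r + u) = 0.0574 + 0.0085 = 0.0659
F* = 2676 · e^(0.0659 × 304/365) = 2676 · e^0.054887 = 2676 × 1.056421 = $2826.9826
Market $2908 > fair $2826.9826: forward overpriced → cash-and-carry (buy spot, short the forward).
At maturity, profit = |F_mkt − F*| = |2908 − 2826.9826| = $81 per tonne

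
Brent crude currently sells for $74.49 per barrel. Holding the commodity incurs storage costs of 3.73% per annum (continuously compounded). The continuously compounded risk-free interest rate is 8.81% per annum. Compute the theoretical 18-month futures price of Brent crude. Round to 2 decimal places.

$89.91 per barrel

Net carry = r + u − y = 0.0881 + 0.0373 − 0.0000 = 0.1254
F = S·e^((r+u−y)T) = 74.49 · e^(0.1254 × 18/12) = 74.49 · e^0.188100
= 74.49 × 1.206954 = $89.91 per barrel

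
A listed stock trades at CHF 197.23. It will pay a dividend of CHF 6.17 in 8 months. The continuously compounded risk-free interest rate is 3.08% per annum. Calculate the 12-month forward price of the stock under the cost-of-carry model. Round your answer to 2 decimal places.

PV(dividends) I = 6.17·e^(−0.0308·8/12)
I = 6.0446
F = (S − I)·e^(rT) = (197.23 − 6.0446) · e^(0.0308·12/12)
= 191.1854 · e^0.030800 = 191.1854 × 1.031279 = CHF 197.17

CHF 197.17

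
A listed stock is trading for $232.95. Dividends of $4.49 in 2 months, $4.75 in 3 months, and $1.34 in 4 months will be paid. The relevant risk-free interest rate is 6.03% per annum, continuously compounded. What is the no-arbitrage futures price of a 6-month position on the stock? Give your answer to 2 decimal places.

$229.32

PV(dividends) I = 4.49·e^(−0.0603·2/12) + 4.75·e^(−0.0603·3/12) + 1.34·e^(−0.0603·4/12)
I = 4.4451 + 4.6789 + 1.3133 = 10.4373
F = (S − I)·e^(rT) = (232.95 − 10.4373) · e^(0.0603·6/12)
= 222.5127 · e^0.030150 = 222.5127 × 1.030609 = $229.32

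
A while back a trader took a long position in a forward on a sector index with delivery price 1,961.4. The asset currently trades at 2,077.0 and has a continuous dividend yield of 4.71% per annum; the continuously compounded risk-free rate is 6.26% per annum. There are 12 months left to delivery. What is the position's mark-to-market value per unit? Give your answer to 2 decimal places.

Current fair forward for the remaining 12 months: F = S·e^((r − q)·T), (r − q) = 0.0626 − 0.0471 = 0.0155
F = 2077.0 · e^(0.0155 × 12/12) = 2077.0 × 1.01562075 = 2109.4443
Value of long forward = (F − K)·e^(−rT) = (2109.4443 − 1961.4) · e^(−0.0626·12/12)
= 148.0443 × 0.93931913 = 139.06

139.06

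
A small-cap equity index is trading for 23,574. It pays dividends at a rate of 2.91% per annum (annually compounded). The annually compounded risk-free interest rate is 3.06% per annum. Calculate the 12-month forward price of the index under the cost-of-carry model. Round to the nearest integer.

F = S · (1+r)^T / (1+q)^T
= 23574 × 1.030600 / 1.029100 = 23574 × 1.001458
F = 23,608

23,608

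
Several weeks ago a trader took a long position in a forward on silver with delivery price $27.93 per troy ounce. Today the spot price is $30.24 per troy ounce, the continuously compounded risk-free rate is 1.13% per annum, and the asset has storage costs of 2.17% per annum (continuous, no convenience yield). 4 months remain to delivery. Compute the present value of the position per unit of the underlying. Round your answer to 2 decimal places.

Current fair forward for the remaining 4 months: F = S·e^((r + u)·T), (r + u) = 0.0113 + 0.0217 = 0.0330
F = 30.24 · e^(0.0330 × 4/12) = 30.24 × 1.011061 = 30.5745
Value of long forward = (F − K)·e^(−rT) = (30.5745 − 27.93) · e^(−0.0113·4/12)
= 2.6445 × 0.996240 = 2.63

$2.63 per troy ounce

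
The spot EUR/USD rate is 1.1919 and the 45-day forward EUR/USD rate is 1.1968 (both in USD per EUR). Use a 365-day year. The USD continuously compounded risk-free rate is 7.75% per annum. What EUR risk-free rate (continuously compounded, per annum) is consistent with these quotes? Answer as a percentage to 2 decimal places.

F = S·e^((r_USD − r_EUR)T) ⇒ r_EUR = r_USD − ln(F/S)/T
ln(1.1968/1.1919) = 0.004103; /(45/365) = 0.033280
r_EUR = 0.0775 − 0.033280 = 0.044220
r_EUR = 4.42%

4.42%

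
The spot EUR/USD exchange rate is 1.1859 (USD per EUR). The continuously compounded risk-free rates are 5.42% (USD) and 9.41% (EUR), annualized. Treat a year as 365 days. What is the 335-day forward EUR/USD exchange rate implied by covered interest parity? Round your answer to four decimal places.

1.1433

F = S·e^((r_USD − r_EUR)T) = 1.1859 · e^((0.0542 − 0.0941) × 335/365)
= 1.1859 · e^-0.036621 = 1.1859 × 0.964041
F = 1.1433 USD per EUR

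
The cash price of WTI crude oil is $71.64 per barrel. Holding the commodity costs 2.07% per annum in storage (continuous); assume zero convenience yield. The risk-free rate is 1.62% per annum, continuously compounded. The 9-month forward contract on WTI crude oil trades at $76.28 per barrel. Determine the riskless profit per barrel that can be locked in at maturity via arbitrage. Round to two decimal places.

Fair forward: F* = S·e^(carry·T), with carry = (r + u) = 0.0162 + 0.0207 = 0.0369
F* = 71.64 · e^(0.0369 × 9/12) = 71.64 · e^0.027675 = 71.64 × 1.028062 = $73.6504
Market $76.28 > fair $73.6504: forward overpriced → cash-and-carry (buy spot, short the forward).
At maturity, profit = |F_mkt − F*| = |76.28 − 73.6504| = $2.63 per barrel

$2.63 per barrel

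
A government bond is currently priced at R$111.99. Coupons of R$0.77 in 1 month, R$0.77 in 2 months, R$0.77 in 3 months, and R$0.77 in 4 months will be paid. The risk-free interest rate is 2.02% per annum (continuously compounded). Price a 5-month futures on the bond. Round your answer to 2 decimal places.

PV(coupons) I = 0.77·e^(−0.0202·1/12) + 0.77·e^(−0.0202·2/12) + 0.77·e^(−0.0202·3/12) + 0.77·e^(−0.0202·4/12)
I = 0.7687 + 0.7674 + 0.7661 + 0.7648 = 3.0670
F = (S − I)·e^(rT) = (111.99 − 3.0670) · e^(0.0202·5/12)
= 108.9230 · e^0.008417 = 108.9230 × 1.008453 = R$109.84

R$109.84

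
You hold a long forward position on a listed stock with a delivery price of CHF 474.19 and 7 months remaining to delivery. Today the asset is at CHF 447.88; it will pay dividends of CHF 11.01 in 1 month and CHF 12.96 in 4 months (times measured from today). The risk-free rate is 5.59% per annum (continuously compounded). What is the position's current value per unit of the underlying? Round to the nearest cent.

-CHF 34.78

PV(remaining dividends) I = 11.01·e^(−0.0559·1/12) + 12.96·e^(−0.0559·4/12) = 23.6796
Current forward F = (S − I)·e^(rT) = (447.88 − 23.6796)·e^(0.0559·7/12) = 424.2004 × 1.033146 = 438.2609
Value (long) = (F − K)·e^(−rT) = (438.2609 − 474.19) × 0.967918 = -34.7764
Value = -CHF 34.78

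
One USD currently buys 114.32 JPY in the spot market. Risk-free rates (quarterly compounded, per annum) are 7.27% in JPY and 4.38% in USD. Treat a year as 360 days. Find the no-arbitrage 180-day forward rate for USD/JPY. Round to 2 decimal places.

By covered interest parity, F = S · (1+r_JPY/4)^(4T) / (1+r_USD/4)^(4T)
= 114.32 × 1.036680 / 1.022020 = 114.32 × 1.014344
F = 115.96 JPY per USD

115.96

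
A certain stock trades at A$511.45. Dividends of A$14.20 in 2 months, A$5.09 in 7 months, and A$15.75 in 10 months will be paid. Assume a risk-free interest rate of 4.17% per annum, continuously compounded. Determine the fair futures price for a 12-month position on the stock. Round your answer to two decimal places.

A$497.49

PV(dividends) I = 14.20·e^(−0.0417·2/12) + 5.09·e^(−0.0417·7/12) + 15.75·e^(−0.0417·10/12)
I = 14.1017 + 4.9677 + 15.2121 = 34.2815
F = (S − I)·e^(rT) = (511.45 − 34.2815) · e^(0.0417·12/12)
= 477.1685 · e^0.041700 = 477.1685 × 1.042582 = A$497.49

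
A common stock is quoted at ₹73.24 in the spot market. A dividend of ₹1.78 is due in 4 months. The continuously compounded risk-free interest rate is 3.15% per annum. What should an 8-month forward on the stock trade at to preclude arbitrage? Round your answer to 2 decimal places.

PV(dividends) I = 1.78·e^(−0.0315·4/12)
I = 1.7614
F = (S − I)·e^(rT) = (73.24 − 1.7614) · e^(0.0315·8/12)
= 71.4786 · e^0.021000 = 71.4786 × 1.021222 = ₹73.00

₹73.00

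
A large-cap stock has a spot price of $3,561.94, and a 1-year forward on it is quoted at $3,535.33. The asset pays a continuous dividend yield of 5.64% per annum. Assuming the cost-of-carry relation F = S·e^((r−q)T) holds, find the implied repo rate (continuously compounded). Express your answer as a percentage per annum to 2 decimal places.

4.89%

From F = S·e^((r−q)T): (r − q) = ln(F/S)/T
ln(3535.33/3561.94) = ln(0.992529) = -0.007499
(r − q) = -0.007499 / (1) = -0.007499
r = ln(F/S)/T + q = -0.007499 + 0.0564 = 0.048901
r = 4.89%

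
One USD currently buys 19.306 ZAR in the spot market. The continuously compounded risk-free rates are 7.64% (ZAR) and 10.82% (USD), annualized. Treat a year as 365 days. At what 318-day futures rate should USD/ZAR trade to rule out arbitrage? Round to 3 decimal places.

F = S·e^((r_ZAR − r_USD)T) = 19.306 · e^((0.0764 − 0.1082) × 318/365)
= 19.306 · e^-0.027705 = 19.306 × 0.972675
F = 18.778 ZAR per USD

18.778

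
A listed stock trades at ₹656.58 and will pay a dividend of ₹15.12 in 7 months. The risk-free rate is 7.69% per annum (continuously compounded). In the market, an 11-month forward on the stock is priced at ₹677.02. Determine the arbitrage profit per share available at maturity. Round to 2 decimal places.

₹12.00 per share

PV(dividends) I = 15.12·e^(−0.0769·7/12) = 14.4567
Fair forward F* = (S − I)·e^(rT) = (656.58 − 14.4567)·e^0.070492 = 642.1233 × 1.073036 = 689.0214
Market ₹677.02 < fair 689.0214: forward underpriced → reverse cash-and-carry (short the stock, invest proceeds at r, pay the dividends, go long the forward).
Profit at T = |F_mkt − F*| = |677.02 − 689.0214| = ₹12.00 per share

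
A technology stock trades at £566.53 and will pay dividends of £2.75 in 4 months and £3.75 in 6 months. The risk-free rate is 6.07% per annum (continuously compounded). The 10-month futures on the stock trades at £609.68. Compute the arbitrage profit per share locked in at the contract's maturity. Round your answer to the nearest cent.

£20.42 per share

PV(dividends) I = 2.75·e^(−0.0607·4/12) + 3.75·e^(−0.0607·6/12) = 6.3328
Fair futures F* = (S − I)·e^(rT) = (566.53 − 6.3328)·e^0.050583 = 560.1972 × 1.051884 = 589.2625
Market £609.68 > fair 589.2625: forward overpriced → cash-and-carry (borrow at r, buy the stock and collect the dividends, short the forward).
Profit at T = |F_mkt − F*| = |609.68 − 589.2625| = £20.42 per share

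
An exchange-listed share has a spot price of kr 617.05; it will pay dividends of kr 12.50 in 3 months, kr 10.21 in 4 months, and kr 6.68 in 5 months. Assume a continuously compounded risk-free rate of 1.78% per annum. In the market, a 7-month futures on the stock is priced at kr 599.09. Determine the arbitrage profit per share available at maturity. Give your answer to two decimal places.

PV(dividends) I = 12.50·e^(−0.0178·3/12) + 10.21·e^(−0.0178·4/12) + 6.68·e^(−0.0178·5/12) = 29.2247
Fair futures F* = (S − I)·e^(rT) = (617.05 − 29.2247)·e^0.010383 = 587.8253 × 1.010437 = 593.9604
Market kr 599.09 > fair 593.9604: forward overpriced → cash-and-carry (borrow at r, buy the stock and collect the dividends, short the forward).
Profit at T = |F_mkt − F*| = |599.09 − 593.9604| = kr 5.13 per share

kr 5.13 per share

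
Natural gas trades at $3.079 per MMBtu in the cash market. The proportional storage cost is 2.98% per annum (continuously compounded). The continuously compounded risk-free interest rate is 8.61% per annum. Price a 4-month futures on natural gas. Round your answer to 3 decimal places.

Net carry = r + u − y = 0.0861 + 0.0298 − 0.0000 = 0.1159
F = S·e^((r+u−y)T) = 3.079 · e^(0.1159 × 4/12) = 3.079 · e^0.038633
= 3.079 × 1.039389 = $3.200 per MMBtu

$3.200 per MMBtu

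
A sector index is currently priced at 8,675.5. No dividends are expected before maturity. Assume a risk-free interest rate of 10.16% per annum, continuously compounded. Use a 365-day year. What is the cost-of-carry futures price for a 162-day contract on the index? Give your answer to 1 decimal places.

9,075.7

F = S·e^(rT) = 8675.5 · e^(0.1016 × 162/365)
= 8675.5 · e^0.045094 = 8675.5 × 1.046126
F = 9,075.7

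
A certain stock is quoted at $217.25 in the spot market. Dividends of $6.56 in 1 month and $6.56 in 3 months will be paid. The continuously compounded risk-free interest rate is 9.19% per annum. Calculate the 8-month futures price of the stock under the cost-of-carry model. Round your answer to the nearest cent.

PV(dividends) I = 6.56·e^(−0.0919·1/12) + 6.56·e^(−0.0919·3/12)
I = 6.5100 + 6.4110 = 12.9210
F = (S − I)·e^(rT) = (217.25 − 12.9210) · e^(0.0919·8/12)
= 204.3290 · e^0.061267 = 204.3290 × 1.063183 = $217.24

$217.24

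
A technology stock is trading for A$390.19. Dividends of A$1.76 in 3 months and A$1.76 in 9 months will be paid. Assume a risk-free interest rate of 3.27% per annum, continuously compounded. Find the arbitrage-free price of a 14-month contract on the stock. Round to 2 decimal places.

PV(dividends) I = 1.76·e^(−0.0327·3/12) + 1.76·e^(−0.0327·9/12)
I = 1.7457 + 1.7174 = 3.4631
F = (S − I)·e^(rT) = (390.19 − 3.4631) · e^(0.0327·14/12)
= 386.7269 · e^0.038150 = 386.7269 × 1.038887 = A$401.77

A$401.77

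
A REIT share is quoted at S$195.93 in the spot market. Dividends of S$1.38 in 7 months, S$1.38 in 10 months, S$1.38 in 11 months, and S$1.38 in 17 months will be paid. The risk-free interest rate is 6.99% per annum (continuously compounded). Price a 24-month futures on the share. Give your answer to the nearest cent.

S$219.38

PV(dividends) I = 1.38·e^(−0.0699·7/12) + 1.38·e^(−0.0699·10/12) + 1.38·e^(−0.0699·11/12) + 1.38·e^(−0.0699·17/12)
I = 1.3249 + 1.3019 + 1.2943 + 1.2499 = 5.1710
F = (S − I)·e^(rT) = (195.93 − 5.1710) · e^(0.0699·24/12)
= 190.7590 · e^0.139800 = 190.7590 × 1.150044 = S$219.38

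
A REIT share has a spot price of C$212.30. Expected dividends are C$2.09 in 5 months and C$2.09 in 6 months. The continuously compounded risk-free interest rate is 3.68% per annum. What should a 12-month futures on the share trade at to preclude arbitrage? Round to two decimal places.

C$215.99

PV(dividends) I = 2.09·e^(−0.0368·5/12) + 2.09·e^(−0.0368·6/12)
I = 2.0582 + 2.0519 = 4.1101
F = (S − I)·e^(rT) = (212.30 − 4.1101) · e^(0.0368·12/12)
= 208.1899 · e^0.036800 = 208.1899 × 1.037486 = C$215.99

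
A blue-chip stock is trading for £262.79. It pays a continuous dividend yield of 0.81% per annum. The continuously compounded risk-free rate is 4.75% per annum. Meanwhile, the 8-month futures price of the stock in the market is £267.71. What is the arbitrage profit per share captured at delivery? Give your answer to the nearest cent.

£2.07 per share

Fair futures: F* = S·e^(carry·T), with carry = (r − q) = 0.0475 − 0.0081 = 0.0394
F* = 262.79 · e^(0.0394 × 8/12) = 262.79 · e^0.026267 = 262.79 × 1.026615 = £269.7842
Market £267.71 < fair £269.7842: forward underpriced → reverse cash-and-carry (short spot, go long the forward).
At maturity, profit = |F_mkt − F*| = |267.71 − 269.7842| = £2.07 per share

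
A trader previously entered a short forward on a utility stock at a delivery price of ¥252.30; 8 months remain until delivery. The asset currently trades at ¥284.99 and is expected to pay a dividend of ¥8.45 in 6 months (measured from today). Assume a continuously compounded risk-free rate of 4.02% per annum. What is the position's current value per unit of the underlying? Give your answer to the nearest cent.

PV(remaining dividends) I = 8.45·e^(−0.0402·6/12) = 8.2819
Current forward F = (S − I)·e^(rT) = (284.99 − 8.2819)·e^(0.0402·8/12) = 276.7081 × 1.027162 = 284.2240
Value (long) = (F − K)·e^(−rT) = (284.2240 − 252.30) × 0.973556 = 31.0798
Short position value = −(long value) = -¥31.08

-¥31.08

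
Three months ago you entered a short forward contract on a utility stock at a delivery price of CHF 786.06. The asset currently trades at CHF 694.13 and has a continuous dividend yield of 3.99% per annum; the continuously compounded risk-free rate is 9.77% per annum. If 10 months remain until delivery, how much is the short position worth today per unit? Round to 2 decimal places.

CHF 53.17

Current fair forward for the remaining 10 months: F = S·e^((r − q)·T), (r − q) = 0.0977 − 0.0399 = 0.0578
F = 694.13 · e^(0.0578 × 10/12) = 694.13 × 1.049346 = 728.3825
Value of long forward = (F − K)·e^(−rT) = (728.3825 − 786.06) · e^(−0.0977·10/12)
= -57.6775 × 0.921810 = -53.17
Short position value = −(long value) = CHF 53.17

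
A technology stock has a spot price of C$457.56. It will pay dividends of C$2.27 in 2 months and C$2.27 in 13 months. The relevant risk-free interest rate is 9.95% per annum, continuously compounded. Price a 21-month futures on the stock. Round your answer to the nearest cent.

PV(dividends) I = 2.27·e^(−0.0995·2/12) + 2.27·e^(−0.0995·13/12)
I = 2.2327 + 2.0380 = 4.2707
F = (S − I)·e^(rT) = (457.56 − 4.2707) · e^(0.0995·21/12)
= 453.2893 · e^0.174125 = 453.2893 × 1.190204 = C$539.51

C$539.51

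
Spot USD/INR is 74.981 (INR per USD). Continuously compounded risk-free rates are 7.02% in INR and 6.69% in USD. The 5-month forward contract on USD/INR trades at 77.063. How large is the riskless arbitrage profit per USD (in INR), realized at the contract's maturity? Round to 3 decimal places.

Fair forward: F* = S·e^(carry·T), with carry = (r_INR − r_USD) = 0.0702 − 0.0669 = 0.0033
F* = 74.981 · e^(0.0033 × 5/12) = 74.981 · e^0.001375 = 74.981 × 1.001376 = 75.0842
Market 77.063 > fair 75.0842: forward overpriced → cash-and-carry (buy spot, short the forward).
At maturity, profit = |F_mkt − F*| = |77.063 − 75.0842| = 1.979 per USD (in INR)

1.979 per USD (in INR)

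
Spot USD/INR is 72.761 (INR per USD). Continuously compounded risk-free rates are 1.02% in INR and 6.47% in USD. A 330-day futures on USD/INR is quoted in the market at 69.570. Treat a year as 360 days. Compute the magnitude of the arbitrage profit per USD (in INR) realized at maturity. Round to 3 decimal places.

0.355 per USD (in INR)

Fair futures: F* = S·e^(carry·T), with carry = (r_INR − r_USD) = 0.0102 − 0.0647 = -0.0545
F* = 72.761 · e^(-0.0545 × 330/360) = 72.761 · e^-0.049958 = 72.761 × 0.951269 = 69.2153
Market 69.570 > fair 69.2153: forward overpriced → cash-and-carry (buy spot, short the forward).
At maturity, profit = |F_mkt − F*| = |69.570 − 69.2153| = 0.355 per USD (in INR)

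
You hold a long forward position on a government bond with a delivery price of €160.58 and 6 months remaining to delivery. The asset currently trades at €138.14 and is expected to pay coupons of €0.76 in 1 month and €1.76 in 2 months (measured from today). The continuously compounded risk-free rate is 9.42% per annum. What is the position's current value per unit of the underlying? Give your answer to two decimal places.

-€17.54

PV(remaining coupons) I = 0.76·e^(−0.0942·1/12) + 1.76·e^(−0.0942·2/12) = 2.4866
Current forward F = (S − I)·e^(rT) = (138.14 − 2.4866)·e^(0.0942·6/12) = 135.6534 × 1.048227 = 142.1956
Value (long) = (F − K)·e^(−rT) = (142.1956 − 160.58) × 0.953992 = -17.5386
Value = -€17.54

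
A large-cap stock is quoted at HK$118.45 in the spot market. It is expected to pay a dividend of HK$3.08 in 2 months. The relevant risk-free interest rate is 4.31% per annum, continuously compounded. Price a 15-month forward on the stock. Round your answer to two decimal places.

PV(dividends) I = 3.08·e^(−0.0431·2/12)
I = 3.0580
F = (S − I)·e^(rT) = (118.45 − 3.0580) · e^(0.0431·15/12)
= 115.3920 · e^0.053875 = 115.3920 × 1.055353 = HK$121.78

HK$121.78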